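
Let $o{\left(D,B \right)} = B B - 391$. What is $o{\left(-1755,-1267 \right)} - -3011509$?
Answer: $4616407$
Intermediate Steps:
$o{\left(D,B \right)} = -391 + B^{2}$ ($o{\left(D,B \right)} = B^{2} - 391 = -391 + B^{2}$)
$o{\left(-1755,-1267 \right)} - -3011509 = \left(-391 + \left(-1267\right)^{2}\right) - -3011509 = \left(-391 + 1605289\right) + 3011509 = 1604898 + 3011509 = 4616407$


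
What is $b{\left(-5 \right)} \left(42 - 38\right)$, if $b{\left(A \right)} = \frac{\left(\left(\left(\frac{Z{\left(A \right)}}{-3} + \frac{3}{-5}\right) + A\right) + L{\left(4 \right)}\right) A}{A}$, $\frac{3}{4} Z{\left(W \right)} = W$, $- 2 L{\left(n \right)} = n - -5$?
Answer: $- \frac{1418}{45} \approx -31.511$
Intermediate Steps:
$L{\left(n \right)} = - \frac{5}{2} - \frac{n}{2}$ ($L{\left(n \right)} = - \frac{n - -5}{2} = - \frac{n + 5}{2} = - \frac{5 + n}{2} = - \frac{5}{2} - \frac{n}{2}$)
$Z{\left(W \right)} = \frac{4 W}{3}$
$b{\left(A \right)} = - \frac{51}{10} + \frac{5 A}{9}$ ($b{\left(A \right)} = \frac{\left(\left(\left(\frac{\frac{4}{3} A}{-3} + \frac{3}{-5}\right) + A\right) - \frac{9}{2}\right) A}{A} = \frac{\left(\left(\left(\frac{4 A}{3} \left(- \frac{1}{3}\right) + 3 \left(- \frac{1}{5}\right)\right) + A\right) - \frac{9}{2}\right) A}{A} = \frac{\left(\left(\left(- \frac{4 A}{9} - \frac{3}{5}\right) + A\right) - \frac{9}{2}\right) A}{A} = \frac{\left(\left(\left(- \frac{3}{5} - \frac{4 A}{9}\right) + A\right) - \frac{9}{2}\right) A}{A} = \frac{\left(\left(- \frac{3}{5} + \frac{5 A}{9}\right) - \frac{9}{2}\right) A}{A} = \frac{\left(- \frac{51}{10} + \frac{5 A}{9}\right) A}{A} = \frac{A \left(- \frac{51}{10} + \frac{5 A}{9}\right)}{A} = - \frac{51}{10} + \frac{5 A}{9}$)
$b{\left(-5 \right)} \left(42 - 38\right) = \left(- \frac{51}{10} + \frac{5}{9} \left(-5\right)\right) \left(42 - 38\right) = \left(- \frac{51}{10} - \frac{25}{9}\right) 4 = \left(- \frac{709}{90}\right) 4 = - \frac{1418}{45}$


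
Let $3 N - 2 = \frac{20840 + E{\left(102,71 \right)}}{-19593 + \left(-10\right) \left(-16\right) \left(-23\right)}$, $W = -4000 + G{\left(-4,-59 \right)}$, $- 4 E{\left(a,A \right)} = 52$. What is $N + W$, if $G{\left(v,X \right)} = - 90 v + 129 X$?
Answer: $- \frac{261835950}{23273} \approx -11251.0$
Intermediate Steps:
$E{\left(a,A \right)} = -13$ ($E{\left(a,A \right)} = \left(- \frac{1}{4}\right) 52 = -13$)
$W = -11251$ ($W = -4000 + \left(\left(-90\right) \left(-4\right) + 129 \left(-59\right)\right) = -4000 + \left(360 - 7611\right) = -4000 - 7251 = -11251$)
$N = \frac{8573}{23273}$ ($N = \frac{2}{3} + \frac{\left(20840 - 13\right) \frac{1}{-19593 + \left(-10\right) \left(-16\right) \left(-23\right)}}{3} = \frac{2}{3} + \frac{20827 \frac{1}{-19593 + 160 \left(-23\right)}}{3} = \frac{2}{3} + \frac{20827 \frac{1}{-19593 - 3680}}{3} = \frac{2}{3} + \frac{20827 \frac{1}{-23273}}{3} = \frac{2}{3} + \frac{20827 \left(- \frac{1}{23273}\right)}{3} = \frac{2}{3} + \frac{1}{3} \left(- \frac{20827}{23273}\right) = \frac{2}{3} - \frac{20827}{69819} = \frac{8573}{23273} \approx 0.36837$)
$N + W = \frac{8573}{23273} - 11251 = - \frac{261835950}{23273}$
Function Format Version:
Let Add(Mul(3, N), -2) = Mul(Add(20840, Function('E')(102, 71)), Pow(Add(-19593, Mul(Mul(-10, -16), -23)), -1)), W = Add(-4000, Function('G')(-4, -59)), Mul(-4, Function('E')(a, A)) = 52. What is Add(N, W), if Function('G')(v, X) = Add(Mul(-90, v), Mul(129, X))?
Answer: Rational(-261835950, 23273) ≈ -11251.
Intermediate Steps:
Function('E')(a, A) = -13 (Function('E')(a, A) = Mul(Rational(-1, 4), 52) = -13)
W = -11251 (W = Add(-4000, Add(Mul(-90, -4), Mul(129, -59))) = Add(-4000, Add(360, -7611)) = Add(-4000, -7251) = -11251)
N = Rational(8573, 23273) (N = Add(Rational(2, 3), Mul(Rational(1, 3), Mul(Add(20840, -13), Pow(Add(-19593, Mul(Mul(-10, -16), -23)), -1)))) = Add(Rational(2, 3), Mul(Rational(1, 3), Mul(20827, Pow(Add(-19593, Mul(160, -23)), -1)))) = Add(Rational(2, 3), Mul(Rational(1, 3), Mul(20827, Pow(Add(-19593, -3680), -1)))) = Add(Rational(2, 3), Mul(Rational(1, 3), Mul(20827, Pow(-23273, -1)))) = Add(Rational(2, 3), Mul(Rational(1, 3), Mul(20827, Rational(-1, 23273)))) = Add(Rational(2, 3), Mul(Rational(1, 3), Rational(-20827, 23273))) = Add(Rational(2, 3), Rational(-20827, 69819)) = Rational(8573, 23273) ≈ 0.36837)
Add(N, W) = Add(Rational(8573, 23273), -11251) = Rational(-261835950, 23273)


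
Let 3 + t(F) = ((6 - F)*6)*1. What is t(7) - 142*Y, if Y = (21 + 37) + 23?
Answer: -11511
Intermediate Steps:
Y = 81 (Y = 58 + 23 = 81)
t(F) = 33 - 6*F (t(F) = -3 + ((6 - F)*6)*1 = -3 + (36 - 6*F)*1 = -3 + (36 - 6*F) = 33 - 6*F)
t(7) - 142*Y = (33 - 6*7) - 142*81 = (33 - 42) - 11502 = -9 - 11502 = -11511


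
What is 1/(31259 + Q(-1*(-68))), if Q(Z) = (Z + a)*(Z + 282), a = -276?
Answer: -1/41541 ≈ -2.4073e-5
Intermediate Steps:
Q(Z) = (-276 + Z)*(282 + Z) (Q(Z) = (Z - 276)*(Z + 282) = (-276 + Z)*(282 + Z))
1/(31259 + Q(-1*(-68))) = 1/(31259 + (-77832 + (-1*(-68))² + 6*(-1*(-68)))) = 1/(31259 + (-77832 + 68² + 6*68)) = 1/(31259 + (-77832 + 4624 + 408)) = 1/(31259 - 72800) = 1/(-41541) = -1/41541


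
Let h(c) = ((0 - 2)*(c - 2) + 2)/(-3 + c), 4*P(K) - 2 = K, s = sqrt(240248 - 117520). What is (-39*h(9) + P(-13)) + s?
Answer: 301/4 + 46*sqrt(58) ≈ 425.58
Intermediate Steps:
s = 46*sqrt(58) (s = sqrt(122728) = 46*sqrt(58) ≈ 350.33)
P(K) = 1/2 + K/4
h(c) = (6 - 2*c)/(-3 + c) (h(c) = (-2*(-2 + c) + 2)/(-3 + c) = ((4 - 2*c) + 2)/(-3 + c) = (6 - 2*c)/(-3 + c))
(-39*h(9) + P(-13)) + s = (-39*(-2) + (1/2 + (1/4)*(-13))) + 46*sqrt(58) = (78 + (1/2 - 13/4)) + 46*sqrt(58) = (78 - 11/4) + 46*sqrt(58) = 301/4 + 46*sqrt(58)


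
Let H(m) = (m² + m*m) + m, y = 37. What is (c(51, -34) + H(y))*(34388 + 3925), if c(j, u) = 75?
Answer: 109192050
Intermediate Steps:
H(m) = m + 2*m² (H(m) = (m² + m²) + m = 2*m² + m = m + 2*m²)
(c(51, -34) + H(y))*(34388 + 3925) = (75 + 37*(1 + 2*37))*(34388 + 3925) = (75 + 37*(1 + 74))*38313 = (75 + 37*75)*38313 = (75 + 2775)*38313 = 2850*38313 = 109192050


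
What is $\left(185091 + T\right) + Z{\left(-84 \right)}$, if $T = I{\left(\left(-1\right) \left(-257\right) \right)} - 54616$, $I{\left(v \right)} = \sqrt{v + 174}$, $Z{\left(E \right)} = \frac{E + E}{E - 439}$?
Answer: $\frac{68238593}{523} + \sqrt{431} \approx 1.305 \cdot 10^{5}$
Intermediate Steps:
$Z{\left(E \right)} = \frac{2 E}{-439 + E}$
$I{\left(v \right)} = \sqrt{174 + v}$
$T = -54616 + \sqrt{431}$ ($T = \sqrt{174 - -257} - 54616 = \sqrt{174 + 257} - 54616 = \sqrt{431} - 54616 = -54616 + \sqrt{431} \approx -54595.0$)
$\left(185091 + T\right) + Z{\left(-84 \right)} = \left(185091 - \left(54616 - \sqrt{431}\right)\right) + 2 \left(-84\right) \frac{1}{-439 - 84} = \left(130475 + \sqrt{431}\right) + 2 \left(-84\right) \frac{1}{-523} = \left(130475 + \sqrt{431}\right) + 2 \left(-84\right) \left(- \frac{1}{523}\right) = \left(130475 + \sqrt{431}\right) + \frac{168}{523} = \frac{68238593}{523} + \sqrt{431}$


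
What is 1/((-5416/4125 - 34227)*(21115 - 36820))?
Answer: 275/147827805177 ≈ 1.8603e-9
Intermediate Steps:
1/((-5416/4125 - 34227)*(21115 - 36820)) = 1/((-5416*1/4125 - 34227)*(-15705)) = 1/((-5416/4125 - 34227)*(-15705)) = 1/(-141191791/4125*(-15705)) = 1/(147827805177/275) = 275/147827805177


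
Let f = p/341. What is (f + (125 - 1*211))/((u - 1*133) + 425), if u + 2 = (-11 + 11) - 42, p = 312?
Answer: -14507/42284 ≈ -0.34308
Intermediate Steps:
f = 312/341 ≈ 0.91496
u = -44 (u = -2 + ((-11 + 11) - 42) = -2 + (0 - 42) = -2 - 42 = -44)
(f + (125 - 1*211))/((u - 1*133) + 425) = (312/341 + (125 - 1*211))/((-44 - 1*133) + 425) = (312/341 + (125 - 211))/((-44 - 133) + 425) = (312/341 - 86)/(-177 + 425) = -29014/341/248 = -29014/341*1/248 = -14507/42284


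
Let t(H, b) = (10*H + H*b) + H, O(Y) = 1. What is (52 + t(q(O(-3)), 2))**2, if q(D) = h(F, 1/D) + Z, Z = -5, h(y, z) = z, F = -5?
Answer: 0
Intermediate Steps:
q(D) = -5 + 1/D (q(D) = 1/D - 5 = -5 + 1/D)
t(H, b) = 11*H + H*b
(52 + t(q(O(-3)), 2))**2 = (52 + (-5 + 1/1)*(11 + 2))**2 = (52 + (-5 + 1)*13)**2 = (52 - 4*13)**2 = (52 - 52)**2 = 0**2 = 0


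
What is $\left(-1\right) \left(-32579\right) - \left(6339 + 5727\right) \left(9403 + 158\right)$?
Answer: $-115330447$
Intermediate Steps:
$\left(-1\right) \left(-32579\right) - \left(6339 + 5727\right) \left(9403 + 158\right) = 32579 - 12066 \cdot 9561 = 32579 - 115363026 = -115330447$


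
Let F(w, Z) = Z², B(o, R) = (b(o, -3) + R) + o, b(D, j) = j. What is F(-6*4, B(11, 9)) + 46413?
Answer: 46702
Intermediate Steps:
B(o, R) = -3 + R + o (B(o, R) = (-3 + R) + o = -3 + R + o)
F(-6*4, B(11, 9)) + 46413 = (-3 + 9 + 11)² + 46413 = 17² + 46413 = 289 + 46413 = 46702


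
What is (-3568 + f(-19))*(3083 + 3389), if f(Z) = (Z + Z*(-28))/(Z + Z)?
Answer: -23179468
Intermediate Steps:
f(Z) = -27/2 (f(Z) = (Z - 28*Z)/((2*Z)) = (-27*Z)*(1/(2*Z)) = -27/2)
(-3568 + f(-19))*(3083 + 3389) = (-3568 - 27/2)*(3083 + 3389) = -7163/2*6472 = -23179468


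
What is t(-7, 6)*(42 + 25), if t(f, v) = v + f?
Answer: -67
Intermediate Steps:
t(f, v) = f + v
t(-7, 6)*(42 + 25) = (-7 + 6)*(42 + 25) = -1*67 = -67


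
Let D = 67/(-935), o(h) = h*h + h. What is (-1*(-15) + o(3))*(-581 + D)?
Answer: -14669154/935 ≈ -15689.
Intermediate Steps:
o(h) = h + h² (o(h) = h² + h = h + h²)
D = -67/935 (D = 67*(-1/935) = -67/935 ≈ -0.071658)
(-1*(-15) + o(3))*(-581 + D) = (-1*(-15) + 3*(1 + 3))*(-581 - 67/935) = (15 + 3*4)*(-543302/935) = (15 + 12)*(-543302/935) = 27*(-543302/935) = -14669154/935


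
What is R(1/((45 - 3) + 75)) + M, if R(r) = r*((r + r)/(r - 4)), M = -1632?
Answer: -89170850/54639 ≈ -1632.0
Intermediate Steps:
R(r) = 2*r²/(-4 + r) (R(r) = r*((2*r)/(-4 + r)) = r*(2*r/(-4 + r)) = 2*r²/(-4 + r))
R(1/((45 - 3) + 75)) + M = 2*(1/((45 - 3) + 75))²/(-4 + 1/((45 - 3) + 75)) - 1632 = 2*(1/(42 + 75))²/(-4 + 1/(42 + 75)) - 1632 = 2*(1/117)²/(-4 + 1/117) - 1632 = 2*(1/13689)/(-467/117) - 1632 = 2*(1/13689)*(-117/467) - 1632 = -2/54639 - 1632 = -89170850/54639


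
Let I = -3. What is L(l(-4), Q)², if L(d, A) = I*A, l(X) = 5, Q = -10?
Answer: 900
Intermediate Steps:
L(d, A) = -3*A
L(l(-4), Q)² = (-3*(-10))² = 30² = 900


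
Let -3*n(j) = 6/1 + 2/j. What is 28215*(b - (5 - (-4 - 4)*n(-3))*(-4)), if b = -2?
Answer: -1097250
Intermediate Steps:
n(j) = -2 - 2/(3*j) (n(j) = -(6/1 + 2/j)/3 = -(6*1 + 2/j)/3 = -(6 + 2/j)/3 = -2 - 2/(3*j))
28215*(b - (5 - (-4 - 4)*n(-3))*(-4)) = 28215*(-2 - (5 - (-4 - 4)*(-2 - ⅔/(-3)))*(-4)) = 28215*(-2 - (5 - (-8)*(-2 - ⅔*(-⅓)))*(-4)) = 28215*(-2 - (5 - (-8)*(-2 + 2/9))*(-4)) = 28215*(-2 - (5 - (-8)*(-16)/9)*(-4)) = 28215*(-2 - (5 - 1*128/9)*(-4)) = 28215*(-2 - (5 - 128/9)*(-4)) = 28215*(-2 - (-83)*(-4)/9) = 28215*(-2 - 1*332/9) = 28215*(-2 - 332/9) = 28215*(-350/9) = -1097250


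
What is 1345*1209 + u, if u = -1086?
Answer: 1625019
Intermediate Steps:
1345*1209 + u = 1345*1209 - 1086 = 1626105 - 1086 = 1625019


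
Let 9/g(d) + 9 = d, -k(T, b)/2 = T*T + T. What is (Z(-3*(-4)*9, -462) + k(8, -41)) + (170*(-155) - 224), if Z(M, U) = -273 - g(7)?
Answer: -53973/2 ≈ -26987.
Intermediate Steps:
k(T, b) = -2*T - 2*T**2 (k(T, b) = -2*(T*T + T) = -2*(T**2 + T) = -2*(T + T**2) = -2*T - 2*T**2)
g(d) = 9/(-9 + d)
Z(M, U) = -537/2 (Z(M, U) = -273 - 9/(-9 + 7) = -273 - 9/(-2) = -273 - 9*(-1)/2 = -273 - 1*(-9/2) = -273 + 9/2 = -537/2)
(Z(-3*(-4)*9, -462) + k(8, -41)) + (170*(-155) - 224) = (-537/2 - 2*8*(1 + 8)) + (170*(-155) - 224) = (-537/2 - 2*8*9) + (-26350 - 224) = (-537/2 - 144) - 26574 = -825/2 - 26574 = -53973/2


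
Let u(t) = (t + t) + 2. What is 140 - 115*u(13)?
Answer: -3080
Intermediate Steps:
u(t) = 2 + 2*t (u(t) = 2*t + 2 = 2 + 2*t)
140 - 115*u(13) = 140 - 115*(2 + 2*13) = 140 - 115*(2 + 26) = 140 - 115*28 = 140 - 3220 = -3080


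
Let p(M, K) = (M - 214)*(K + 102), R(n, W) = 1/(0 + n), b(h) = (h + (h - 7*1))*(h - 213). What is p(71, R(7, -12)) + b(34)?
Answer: -178678/7 ≈ -25525.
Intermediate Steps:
b(h) = (-213 + h)*(-7 + 2*h) (b(h) = (h + (h - 7))*(-213 + h) = (h + (-7 + h))*(-213 + h) = (-7 + 2*h)*(-213 + h) = (-213 + h)*(-7 + 2*h))
R(n, W) = 1/n
p(M, K) = (-214 + M)*(102 + K)
p(71, R(7, -12)) + b(34) = (-21828 - 214/7 + 102*71 + 71/7) + (1491 - 433*34 + 2*34²) = (-21828 - 214*⅐ + 7242 + (⅐)*71) + (1491 - 14722 + 2*1156) = (-21828 - 214/7 + 7242 + 71/7) + (1491 - 14722 + 2312) = -102245/7 - 10919 = -178678/7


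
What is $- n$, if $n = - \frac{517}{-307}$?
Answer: $- \frac{517}{307} \approx -1.684$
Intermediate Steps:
$n = \frac{517}{307}$ ($n = \left(-517\right) \left(- \frac{1}{307}\right) = \frac{517}{307} \approx 1.684$)
$- n = \left(-1\right) \frac{517}{307} = - \frac{517}{307}$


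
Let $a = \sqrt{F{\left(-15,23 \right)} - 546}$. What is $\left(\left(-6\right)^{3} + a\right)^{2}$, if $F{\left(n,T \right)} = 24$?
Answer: $46134 - 1296 i \sqrt{58} \approx 46134.0 - 9870.0 i$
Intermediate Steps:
$a = 3 i \sqrt{58}$ ($a = \sqrt{24 - 546} = \sqrt{-522} = 3 i \sqrt{58} \approx 22.847 i$)
$\left(\left(-6\right)^{3} + a\right)^{2} = \left(\left(-6\right)^{3} + 3 i \sqrt{58}\right)^{2} = \left(-216 + 3 i \sqrt{58}\right)^{2}$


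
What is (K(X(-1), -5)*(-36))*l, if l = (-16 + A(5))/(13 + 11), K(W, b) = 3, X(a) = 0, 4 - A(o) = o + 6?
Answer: 207/2 ≈ 103.50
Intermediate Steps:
A(o) = -2 - o (A(o) = 4 - (o + 6) = 4 - (6 + o) = 4 + (-6 - o) = -2 - o)
l = -23/24 (l = (-16 + (-2 - 1*5))/(13 + 11) = (-16 + (-2 - 5))/24 = (-16 - 7)*(1/24) = -23*1/24 = -23/24 ≈ -0.95833)
(K(X(-1), -5)*(-36))*l = (3*(-36))*(-23/24) = -108*(-23/24) = 207/2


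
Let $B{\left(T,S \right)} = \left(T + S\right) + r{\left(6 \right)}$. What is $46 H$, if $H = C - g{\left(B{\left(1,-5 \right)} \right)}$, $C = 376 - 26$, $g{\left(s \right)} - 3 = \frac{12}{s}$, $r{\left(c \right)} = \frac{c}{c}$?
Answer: $16146$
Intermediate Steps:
$r{\left(c \right)} = 1$
$B{\left(T,S \right)} = 1 + S + T$ ($B{\left(T,S \right)} = \left(T + S\right) + 1 = \left(S + T\right) + 1 = 1 + S + T$)
$g{\left(s \right)} = 3 + \frac{12}{s}$
$C = 350$
$H = 351$ ($H = 350 - \left(3 + \frac{12}{1 - 5 + 1}\right) = 350 - \left(3 + \frac{12}{-3}\right) = 350 - \left(3 + 12 \left(- \frac{1}{3}\right)\right) = 350 - \left(3 - 4\right) = 350 - -1 = 350 + 1 = 351$)
$46 H = 46 \cdot 351 = 16146$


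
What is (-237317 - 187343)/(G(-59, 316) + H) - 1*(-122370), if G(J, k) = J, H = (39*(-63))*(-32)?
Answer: 1922714878/15713 ≈ 1.2236e+5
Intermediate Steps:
H = 78624 (H = -2457*(-32) = 78624)
(-237317 - 187343)/(G(-59, 316) + H) - 1*(-122370) = (-237317 - 187343)/(-59 + 78624) - 1*(-122370) = -424660/78565 + 122370 = -424660*1/78565 + 122370 = -84932/15713 + 122370 = 1922714878/15713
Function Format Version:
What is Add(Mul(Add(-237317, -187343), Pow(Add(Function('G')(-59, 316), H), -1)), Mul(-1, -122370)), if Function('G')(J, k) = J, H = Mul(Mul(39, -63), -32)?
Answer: Rational(1922714878, 15713) ≈ 1.2236e+5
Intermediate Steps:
H = 78624 (H = Mul(-2457, -32) = 78624)
Add(Mul(Add(-237317, -187343), Pow(Add(Function('G')(-59, 316), H), -1)), Mul(-1, -122370)) = Add(Mul(Add(-237317, -187343), Pow(Add(-59, 78624), -1)), Mul(-1, -122370)) = Add(Mul(-424660, Pow(78565, -1)), 122370) = Add(Mul(-424660, Rational(1, 78565)), 122370) = Add(Rational(-84932, 15713), 122370) = Rational(1922714878, 15713)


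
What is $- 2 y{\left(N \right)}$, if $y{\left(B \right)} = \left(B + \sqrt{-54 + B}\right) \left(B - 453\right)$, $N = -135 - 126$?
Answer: $-372708 + 4284 i \sqrt{35} \approx -3.7271 \cdot 10^{5} + 25345.0 i$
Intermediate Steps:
$N = -261$ ($N = -135 - 126 = -261$)
$y{\left(B \right)} = \left(-453 + B\right) \left(B + \sqrt{-54 + B}\right)$ ($y{\left(B \right)} = \left(B + \sqrt{-54 + B}\right) \left(-453 + B\right) = \left(-453 + B\right) \left(B + \sqrt{-54 + B}\right)$)
$- 2 y{\left(N \right)} = - 2 \left(\left(-261\right)^{2} - -118233 - 453 \sqrt{-54 - 261} - 261 \sqrt{-54 - 261}\right) = - 2 \left(68121 + 118233 - 453 \sqrt{-315} - 261 \sqrt{-315}\right) = - 2 \left(68121 + 118233 - 453 \cdot 3 i \sqrt{35} - 261 \cdot 3 i \sqrt{35}\right) = - 2 \left(68121 + 118233 - 1359 i \sqrt{35} - 783 i \sqrt{35}\right) = - 2 \left(186354 - 2142 i \sqrt{35}\right) = -372708 + 4284 i \sqrt{35}$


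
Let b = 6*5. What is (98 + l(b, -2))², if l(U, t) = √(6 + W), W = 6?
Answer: 9616 + 392*√3 ≈ 10295.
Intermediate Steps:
b = 30
l(U, t) = 2*√3 (l(U, t) = √(6 + 6) = √12 = 2*√3)
(98 + l(b, -2))² = (98 + 2*√3)²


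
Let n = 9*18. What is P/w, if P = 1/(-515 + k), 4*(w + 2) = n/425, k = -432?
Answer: 850/1533193 ≈ 0.00055440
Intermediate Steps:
n = 162
w = -1619/850 (w = -2 + (162/425)/4 = -2 + (162*(1/425))/4 = -2 + (1/4)*(162/425) = -2 + 81/850 = -1619/850 ≈ -1.9047)
P = -1/947 (P = 1/(-515 - 432) = 1/(-947) = -1/947 ≈ -0.0010560)
P/w = -1/(947*(-1619/850)) = -1/947*(-850/1619) = 850/1533193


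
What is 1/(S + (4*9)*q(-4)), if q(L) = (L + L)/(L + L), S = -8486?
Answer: -1/8450 ≈ -0.00011834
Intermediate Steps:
q(L) = 1 (q(L) = (2*L)/((2*L)) = (2*L)*(1/(2*L)) = 1)
1/(S + (4*9)*q(-4)) = 1/(-8486 + (4*9)*1) = 1/(-8486 + 36*1) = 1/(-8486 + 36) = 1/(-8450) = -1/8450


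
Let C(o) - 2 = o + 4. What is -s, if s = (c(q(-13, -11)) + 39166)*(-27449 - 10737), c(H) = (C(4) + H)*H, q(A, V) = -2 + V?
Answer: 1497082130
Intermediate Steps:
C(o) = 6 + o (C(o) = 2 + (o + 4) = 2 + (4 + o) = 6 + o)
c(H) = H*(10 + H) (c(H) = ((6 + 4) + H)*H = (10 + H)*H = H*(10 + H))
s = -1497082130 (s = ((-2 - 11)*(10 + (-2 - 11)) + 39166)*(-27449 - 10737) = (-13*(10 - 13) + 39166)*(-38186) = (-13*(-3) + 39166)*(-38186) = (39 + 39166)*(-38186) = 39205*(-38186) = -1497082130)
-s = -1*(-1497082130) = 1497082130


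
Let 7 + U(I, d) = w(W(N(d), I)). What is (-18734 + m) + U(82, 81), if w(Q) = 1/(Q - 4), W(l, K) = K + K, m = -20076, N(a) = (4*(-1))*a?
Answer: -6210719/160 ≈ -38817.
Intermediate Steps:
N(a) = -4*a
W(l, K) = 2*K
w(Q) = 1/(-4 + Q)
U(I, d) = -7 + 1/(-4 + 2*I)
(-18734 + m) + U(82, 81) = (-18734 - 20076) + (29 - 14*82)/(2*(-2 + 82)) = -38810 + (½)*(29 - 1148)/80 = -38810 + (½)*(1/80)*(-1119) = -38810 - 1119/160 = -6210719/160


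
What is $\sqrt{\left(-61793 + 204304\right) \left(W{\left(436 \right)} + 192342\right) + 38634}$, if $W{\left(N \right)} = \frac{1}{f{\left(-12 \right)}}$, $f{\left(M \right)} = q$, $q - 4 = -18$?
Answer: $\frac{\sqrt{5372532326462}}{14} \approx 1.6556 \cdot 10^{5}$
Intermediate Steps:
$q = -14$ ($q = 4 - 18 = -14$)
$f{\left(M \right)} = -14$
$W{\left(N \right)} = - \frac{1}{14}$ ($W{\left(N \right)} = \frac{1}{-14} = - \frac{1}{14}$)
$\sqrt{\left(-61793 + 204304\right) \left(W{\left(436 \right)} + 192342\right) + 38634} = \sqrt{\left(-61793 + 204304\right) \left(- \frac{1}{14} + 192342\right) + 38634} = \sqrt{142511 \cdot \frac{2692787}{14} + 38634} = \sqrt{\frac{383751768157}{14} + 38634} = \sqrt{\frac{383752309033}{14}} = \frac{\sqrt{5372532326462}}{14}$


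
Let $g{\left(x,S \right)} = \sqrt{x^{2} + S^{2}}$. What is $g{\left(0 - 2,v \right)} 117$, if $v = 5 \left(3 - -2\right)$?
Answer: $117 \sqrt{629} \approx 2934.3$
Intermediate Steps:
$v = 25$ ($v = 5 \left(3 + 2\right) = 5 \cdot 5 = 25$)
$g{\left(x,S \right)} = \sqrt{S^{2} + x^{2}}$
$g{\left(0 - 2,v \right)} 117 = \sqrt{25^{2} + \left(0 - 2\right)^{2}} \cdot 117 = \sqrt{625 + \left(0 - 2\right)^{2}} \cdot 117 = \sqrt{625 + \left(-2\right)^{2}} \cdot 117 = \sqrt{625 + 4} \cdot 117 = \sqrt{629} \cdot 117 = 117 \sqrt{629}$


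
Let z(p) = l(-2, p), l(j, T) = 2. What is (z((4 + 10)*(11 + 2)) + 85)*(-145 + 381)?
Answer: 20532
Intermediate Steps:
z(p) = 2
(z((4 + 10)*(11 + 2)) + 85)*(-145 + 381) = (2 + 85)*(-145 + 381) = 87*236 = 20532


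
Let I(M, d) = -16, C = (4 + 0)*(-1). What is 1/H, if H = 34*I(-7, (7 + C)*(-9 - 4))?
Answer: -1/544 ≈ -0.0018382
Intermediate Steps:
C = -4 (C = 4*(-1) = -4)
H = -544 (H = 34*(-16) = -544)
1/H = 1/(-544) = -1/544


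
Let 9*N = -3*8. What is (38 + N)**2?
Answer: 11236/9 ≈ 1248.4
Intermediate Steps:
N = -8/3 (N = (-3*8)/9 = (1/9)*(-24) = -8/3 ≈ -2.6667)
(38 + N)**2 = (38 - 8/3)**2 = (106/3)**2 = 11236/9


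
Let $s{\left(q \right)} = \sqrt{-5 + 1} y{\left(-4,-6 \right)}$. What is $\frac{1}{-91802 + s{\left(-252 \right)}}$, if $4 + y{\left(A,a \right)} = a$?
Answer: $- \frac{45901}{4213803802} + \frac{5 i}{2106901901} \approx -1.0893 \cdot 10^{-5} + 2.3732 \cdot 10^{-9} i$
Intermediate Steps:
$y{\left(A,a \right)} = -4 + a$
$s{\left(q \right)} = - 20 i$ ($s{\left(q \right)} = \sqrt{-5 + 1} \left(-4 - 6\right) = \sqrt{-4} \left(-10\right) = 2 i \left(-10\right) = - 20 i$)
$\frac{1}{-91802 + s{\left(-252 \right)}} = \frac{1}{-91802 - 20 i} = \frac{-91802 + 20 i}{8427607604}$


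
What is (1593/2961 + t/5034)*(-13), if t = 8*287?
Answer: -10701613/828093 ≈ -12.923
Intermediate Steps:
t = 2296
(1593/2961 + t/5034)*(-13) = (1593/2961 + 2296/5034)*(-13) = (1593*(1/2961) + 2296*(1/5034))*(-13) = (177/329 + 1148/2517)*(-13) = (823201/828093)*(-13) = -10701613/828093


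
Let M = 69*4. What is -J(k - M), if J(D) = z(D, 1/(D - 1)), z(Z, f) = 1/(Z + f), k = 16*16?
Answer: 21/421 ≈ 0.049881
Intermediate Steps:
M = 276
k = 256
J(D) = 1/(D + 1/(-1 + D)) (J(D) = 1/(D + 1/(D - 1)) = 1/(D + 1/(-1 + D)))
-J(k - M) = -(-1 + (256 - 1*276))/(1 + (256 - 1*276)*(-1 + (256 - 1*276))) = -(-1 + (256 - 276))/(1 + (256 - 276)*(-1 + (256 - 276))) = -(-1 - 20)/(1 - 20*(-1 - 20)) = -(-21)/(1 - 20*(-21)) = -(-21)/(1 + 420) = -(-21)/421 = -1*(-21/421) = 21/421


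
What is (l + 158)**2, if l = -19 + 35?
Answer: 30276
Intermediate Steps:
l = 16
(l + 158)**2 = (16 + 158)**2 = 174**2 = 30276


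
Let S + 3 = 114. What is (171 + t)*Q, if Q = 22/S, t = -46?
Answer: 2750/111 ≈ 24.775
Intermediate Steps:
S = 111 (S = -3 + 114 = 111)
Q = 22/111 ≈ 0.19820
(171 + t)*Q = (171 - 46)*(22/111) = 125*(22/111) = 2750/111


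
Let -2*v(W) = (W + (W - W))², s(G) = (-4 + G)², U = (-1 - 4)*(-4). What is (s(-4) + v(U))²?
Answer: 18496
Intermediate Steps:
U = 20 (U = -5*(-4) = 20)
v(W) = -W²/2 (v(W) = -(W + (W - W))²/2 = -(W + 0)²/2 = -W²/2)
(s(-4) + v(U))² = ((-4 - 4)² - ½*20²)² = ((-8)² - ½*400)² = (64 - 200)² = (-136)² = 18496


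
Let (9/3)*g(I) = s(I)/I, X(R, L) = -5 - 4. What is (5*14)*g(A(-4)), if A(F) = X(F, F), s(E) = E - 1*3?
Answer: 280/9 ≈ 31.111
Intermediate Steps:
s(E) = -3 + E (s(E) = E - 3 = -3 + E)
X(R, L) = -9
A(F) = -9
g(I) = (-3 + I)/(3*I) (g(I) = ((-3 + I)/I)/3 = (-3 + I)/(3*I))
(5*14)*g(A(-4)) = (5*14)*((1/3)*(-3 - 9)/(-9)) = 70*((1/3)*(-1/9)*(-12)) = 70*(4/9) = 280/9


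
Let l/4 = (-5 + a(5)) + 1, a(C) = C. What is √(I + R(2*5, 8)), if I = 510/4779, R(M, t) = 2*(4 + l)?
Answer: √4541466/531 ≈ 4.0133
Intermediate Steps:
l = 4 (l = 4*((-5 + 5) + 1) = 4*(0 + 1) = 4*1 = 4)
R(M, t) = 16 (R(M, t) = 2*(4 + 4) = 2*8 = 16)
I = 170/1593 (I = 510*(1/4779) = 170/1593 ≈ 0.10672)
√(I + R(2*5, 8)) = √(170/1593 + 16) = √(25658/1593) = √4541466/531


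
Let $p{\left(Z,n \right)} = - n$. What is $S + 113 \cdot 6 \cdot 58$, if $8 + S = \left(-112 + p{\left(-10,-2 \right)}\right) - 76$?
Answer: $39130$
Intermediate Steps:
$S = -194$ ($S = -8 - 186 = -194$)
$S + 113 \cdot 6 \cdot 58 = -194 + 113 \cdot 6 \cdot 58 = -194 + 113 \cdot 348 = -194 + 39324 = 39130$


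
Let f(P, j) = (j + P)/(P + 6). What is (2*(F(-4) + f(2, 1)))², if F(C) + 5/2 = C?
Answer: 2401/16 ≈ 150.06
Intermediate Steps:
F(C) = -5/2 + C
f(P, j) = (P + j)/(6 + P)
(2*(F(-4) + f(2, 1)))² = (2*((-5/2 - 4) + (2 + 1)/(6 + 2)))² = (2*(-13/2 + 3/8))² = (2*(-49/8))² = (-49/4)² = 2401/16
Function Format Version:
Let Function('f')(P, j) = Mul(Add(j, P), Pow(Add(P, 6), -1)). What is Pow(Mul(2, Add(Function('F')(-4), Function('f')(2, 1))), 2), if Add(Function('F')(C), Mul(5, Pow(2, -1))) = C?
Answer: Rational(2401, 16) ≈ 150.06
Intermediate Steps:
Function('F')(C) = Add(Rational(-5, 2), C)
Function('f')(P, j) = Mul(Pow(Add(6, P), -1), Add(P, j)) (Function('f')(P, j) = Mul(Add(P, j), Pow(Add(6, P), -1)) = Mul(Pow(Add(6, P), -1), Add(P, j)))
Pow(Mul(2, Add(Function('F')(-4), Function('f')(2, 1))), 2) = Pow(Mul(2, Add(Add(Rational(-5, 2), -4), Mul(Pow(Add(6, 2), -1), Add(2, 1)))), 2) = Pow(Mul(2, Add(Rational(-13, 2), Mul(Pow(8, -1), 3))), 2) = Pow(Mul(2, Add(Rational(-13, 2), Mul(Rational(1, 8), 3))), 2) = Pow(Mul(2, Add(Rational(-13, 2), Rational(3, 8))), 2) = Pow(Mul(2, Rational(-49, 8)), 2) = Pow(Rational(-49, 4), 2) = Rational(2401, 16)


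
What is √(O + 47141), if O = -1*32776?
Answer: 13*√85 ≈ 119.85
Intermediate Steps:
O = -32776
√(O + 47141) = √(-32776 + 47141) = √14365 = 13*√85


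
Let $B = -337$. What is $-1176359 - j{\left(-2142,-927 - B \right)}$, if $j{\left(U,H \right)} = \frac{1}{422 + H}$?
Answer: $- \frac{197628311}{168} \approx -1.1764 \cdot 10^{6}$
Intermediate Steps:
$-1176359 - j{\left(-2142,-927 - B \right)} = -1176359 - \frac{1}{422 - 590} = -1176359 - \frac{1}{-168} = -1176359 - - \frac{1}{168} = -1176359 + \frac{1}{168} = - \frac{197628311}{168}$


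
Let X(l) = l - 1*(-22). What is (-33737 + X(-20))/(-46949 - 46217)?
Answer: 33735/93166 ≈ 0.36210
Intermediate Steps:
X(l) = 22 + l (X(l) = l + 22 = 22 + l)
(-33737 + X(-20))/(-46949 - 46217) = (-33737 + (22 - 20))/(-46949 - 46217) = (-33737 + 2)/(-93166) = -33735*(-1/93166) = 33735/93166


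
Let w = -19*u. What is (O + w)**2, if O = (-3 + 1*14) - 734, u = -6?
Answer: 370881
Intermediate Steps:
w = 114 (w = -19*(-6) = 114)
O = -723 (O = (-3 + 14) - 734 = 11 - 734 = -723)
(O + w)**2 = (-723 + 114)**2 = (-609)**2 = 370881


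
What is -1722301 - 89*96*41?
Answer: -2072605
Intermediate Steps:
-1722301 - 89*96*41 = -1722301 - 8544*41 = -1722301 - 1*350304 = -1722301 - 350304 = -2072605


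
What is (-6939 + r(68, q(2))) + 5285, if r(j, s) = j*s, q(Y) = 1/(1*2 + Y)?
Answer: -1637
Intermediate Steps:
q(Y) = 1/(2 + Y)
(-6939 + r(68, q(2))) + 5285 = (-6939 + 68/(2 + 2)) + 5285 = (-6939 + 68/4) + 5285 = (-6939 + 68*(¼)) + 5285 = (-6939 + 17) + 5285 = -6922 + 5285 = -1637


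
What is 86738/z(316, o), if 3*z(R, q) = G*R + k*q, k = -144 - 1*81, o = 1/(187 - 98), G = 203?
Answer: 23159046/5708947 ≈ 4.0566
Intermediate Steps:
o = 1/89 ≈ 0.011236
k = -225 (k = -144 - 81 = -225)
z(R, q) = -75*q + 203*R/3 (z(R, q) = (203*R - 225*q)/3 = (-225*q + 203*R)/3 = -75*q + 203*R/3)
86738/z(316, o) = 86738/(-75*1/89 + (203/3)*316) = 86738/(-75/89 + 64148/3) = 86738/(5708947/267) = 86738*(267/5708947) = 23159046/5708947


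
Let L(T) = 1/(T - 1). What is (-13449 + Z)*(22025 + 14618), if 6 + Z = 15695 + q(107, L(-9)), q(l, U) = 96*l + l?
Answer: 462398017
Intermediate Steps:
L(T) = 1/(-1 + T)
q(l, U) = 97*l
Z = 26068 (Z = -6 + (15695 + 97*107) = -6 + (15695 + 10379) = -6 + 26074 = 26068)
(-13449 + Z)*(22025 + 14618) = (-13449 + 26068)*(22025 + 14618) = 12619*36643 = 462398017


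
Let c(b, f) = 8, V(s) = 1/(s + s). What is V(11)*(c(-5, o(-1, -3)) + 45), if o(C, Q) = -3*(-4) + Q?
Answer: 53/22 ≈ 2.4091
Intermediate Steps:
V(s) = 1/(2*s)
o(C, Q) = 12 + Q
V(11)*(c(-5, o(-1, -3)) + 45) = ((½)/11)*(8 + 45) = ((½)*(1/11))*53 = (1/22)*53 = 53/22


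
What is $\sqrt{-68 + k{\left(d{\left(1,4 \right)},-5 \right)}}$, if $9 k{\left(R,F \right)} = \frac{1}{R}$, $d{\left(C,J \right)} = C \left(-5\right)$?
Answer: $\frac{i \sqrt{15305}}{15} \approx 8.2476 i$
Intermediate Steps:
$d{\left(C,J \right)} = - 5 C$
$k{\left(R,F \right)} = \frac{1}{9 R}$
$\sqrt{-68 + k{\left(d{\left(1,4 \right)},-5 \right)}} = \sqrt{-68 + \frac{1}{9 \left(\left(-5\right) 1\right)}} = \sqrt{-68 + \frac{1}{9 \left(-5\right)}} = \sqrt{-68 + \frac{1}{9} \left(- \frac{1}{5}\right)} = \sqrt{-68 - \frac{1}{45}} = \sqrt{- \frac{3061}{45}} = \frac{i \sqrt{15305}}{15}$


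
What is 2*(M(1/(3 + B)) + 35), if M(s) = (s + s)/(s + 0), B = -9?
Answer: 74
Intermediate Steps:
M(s) = 2 (M(s) = (2*s)/s = 2)
2*(M(1/(3 + B)) + 35) = 2*(2 + 35) = 2*37 = 74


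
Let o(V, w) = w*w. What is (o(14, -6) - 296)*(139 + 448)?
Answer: -152620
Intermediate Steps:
o(V, w) = w²
(o(14, -6) - 296)*(139 + 448) = ((-6)² - 296)*(139 + 448) = (36 - 296)*587 = -260*587 = -152620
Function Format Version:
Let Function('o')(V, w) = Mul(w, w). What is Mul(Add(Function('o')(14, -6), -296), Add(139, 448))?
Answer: -152620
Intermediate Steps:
Function('o')(V, w) = Pow(w, 2)
Mul(Add(Function('o')(14, -6), -296), Add(139, 448)) = Mul(Add(Pow(-6, 2), -296), Add(139, 448)) = Mul(Add(36, -296), 587) = Mul(-260, 587) = -152620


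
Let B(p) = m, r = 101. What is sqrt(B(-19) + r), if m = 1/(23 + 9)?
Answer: sqrt(6466)/8 ≈ 10.051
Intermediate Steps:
m = 1/32 ≈ 0.031250
B(p) = 1/32
sqrt(B(-19) + r) = sqrt(1/32 + 101) = sqrt(3233/32) = sqrt(6466)/8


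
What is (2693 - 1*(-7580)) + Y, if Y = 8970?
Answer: 19243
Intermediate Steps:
(2693 - 1*(-7580)) + Y = (2693 - 1*(-7580)) + 8970 = (2693 + 7580) + 8970 = 10273 + 8970 = 19243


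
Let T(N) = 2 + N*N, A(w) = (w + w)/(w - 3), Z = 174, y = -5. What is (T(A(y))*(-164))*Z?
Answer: -203319/2 ≈ -1.0166e+5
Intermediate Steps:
A(w) = 2*w/(-3 + w) (A(w) = (2*w)/(-3 + w) = 2*w/(-3 + w))
T(N) = 2 + N**2
(T(A(y))*(-164))*Z = ((2 + (2*(-5)/(-3 - 5))**2)*(-164))*174 = ((2 + (2*(-5)/(-8))**2)*(-164))*174 = ((2 + (2*(-5)*(-1/8))**2)*(-164))*174 = ((2 + (5/4)**2)*(-164))*174 = ((2 + 25/16)*(-164))*174 = ((57/16)*(-164))*174 = -2337/4*174 = -203319/2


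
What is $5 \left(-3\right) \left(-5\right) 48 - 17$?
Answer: $3583$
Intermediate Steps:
$5 \left(-3\right) \left(-5\right) 48 - 17 = \left(-15\right) \left(-5\right) 48 - 17 = 75 \cdot 48 - 17 = 3600 - 17 = 3583$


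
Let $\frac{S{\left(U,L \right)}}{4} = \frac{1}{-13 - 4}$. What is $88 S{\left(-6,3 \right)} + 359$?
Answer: $\frac{5751}{17} \approx 338.29$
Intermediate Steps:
$S{\left(U,L \right)} = - \frac{4}{17}$ ($S{\left(U,L \right)} = \frac{4}{-13 - 4} = \frac{4}{-17} = 4 \left(- \frac{1}{17}\right) = - \frac{4}{17}$)
$88 S{\left(-6,3 \right)} + 359 = 88 \left(- \frac{4}{17}\right) + 359 = - \frac{352}{17} + 359 = \frac{5751}{17}$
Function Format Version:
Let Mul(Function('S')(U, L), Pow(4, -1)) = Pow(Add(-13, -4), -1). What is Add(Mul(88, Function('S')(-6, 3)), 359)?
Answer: Rational(5751, 17) ≈ 338.29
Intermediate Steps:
Function('S')(U, L) = Rational(-4, 17) (Function('S')(U, L) = Mul(4, Pow(Add(-13, -4), -1)) = Mul(4, Pow(-17, -1)) = Mul(4, Rational(-1, 17)) = Rational(-4, 17))
Add(Mul(88, Function('S')(-6, 3)), 359) = Add(Mul(88, Rational(-4, 17)), 359) = Add(Rational(-352, 17), 359) = Rational(5751, 17)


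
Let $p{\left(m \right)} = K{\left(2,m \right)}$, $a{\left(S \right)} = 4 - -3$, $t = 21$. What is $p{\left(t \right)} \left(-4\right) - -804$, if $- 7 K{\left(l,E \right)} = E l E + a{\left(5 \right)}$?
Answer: $1312$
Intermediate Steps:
$a{\left(S \right)} = 7$ ($a{\left(S \right)} = 4 + 3 = 7$)
$K{\left(l,E \right)} = -1 - \frac{l E^{2}}{7}$ ($K{\left(l,E \right)} = - \frac{E l E + 7}{7} = - \frac{l E^{2} + 7}{7} = - \frac{7 + l E^{2}}{7} = -1 - \frac{l E^{2}}{7}$)
$p{\left(m \right)} = -1 - \frac{2 m^{2}}{7}$
$p{\left(t \right)} \left(-4\right) - -804 = \left(-1 - \frac{2 \cdot 21^{2}}{7}\right) \left(-4\right) - -804 = \left(-1 - 126\right) \left(-4\right) + 804 = \left(-127\right) \left(-4\right) + 804 = 508 + 804 = 1312$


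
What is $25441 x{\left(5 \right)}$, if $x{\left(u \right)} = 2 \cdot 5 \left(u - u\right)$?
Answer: $0$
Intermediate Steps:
$x{\left(u \right)} = 0$ ($x{\left(u \right)} = 10 \cdot 0 = 0$)
$25441 x{\left(5 \right)} = 25441 \cdot 0 = 0$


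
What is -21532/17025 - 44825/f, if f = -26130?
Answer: 4455877/9885850 ≈ 0.45073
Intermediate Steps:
-21532/17025 - 44825/f = -21532/17025 - 44825/(-26130) = -21532*1/17025 - 44825*(-1/26130) = -21532/17025 + 8965/5226 = 4455877/9885850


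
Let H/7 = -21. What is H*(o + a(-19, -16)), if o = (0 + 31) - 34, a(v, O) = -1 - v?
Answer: -2205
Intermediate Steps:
o = -3 (o = 31 - 34 = -3)
H = -147 (H = 7*(-21) = -147)
H*(o + a(-19, -16)) = -147*(-3 + (-1 - 1*(-19))) = -147*(-3 + (-1 + 19)) = -147*(-3 + 18) = -147*15 = -2205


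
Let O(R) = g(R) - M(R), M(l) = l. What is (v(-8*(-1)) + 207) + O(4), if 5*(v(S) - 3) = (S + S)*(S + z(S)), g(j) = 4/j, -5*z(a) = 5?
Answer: 1147/5 ≈ 229.40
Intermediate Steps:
z(a) = -1 (z(a) = -⅕*5 = -1)
v(S) = 3 + 2*S*(-1 + S)/5 (v(S) = 3 + ((S + S)*(S - 1))/5 = 3 + ((2*S)*(-1 + S))/5 = 3 + (2*S*(-1 + S))/5 = 3 + 2*S*(-1 + S)/5)
O(R) = -R + 4/R (O(R) = 4/R - R = -R + 4/R)
(v(-8*(-1)) + 207) + O(4) = ((3 - (-16)*(-1)/5 + 2*(-8*(-1))²/5) + 207) + (-1*4 + 4/4) = ((3 - ⅖*8 + (⅖)*8²) + 207) + (-4 + 4*(¼)) = ((3 - 16/5 + (⅖)*64) + 207) + (-4 + 1) = ((3 - 16/5 + 128/5) + 207) - 3 = (127/5 + 207) - 3 = 1162/5 - 3 = 1147/5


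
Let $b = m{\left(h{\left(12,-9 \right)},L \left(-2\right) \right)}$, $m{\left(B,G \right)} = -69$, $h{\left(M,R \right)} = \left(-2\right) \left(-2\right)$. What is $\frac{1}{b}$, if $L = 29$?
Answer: $- \frac{1}{69} \approx -0.014493$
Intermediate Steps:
$h{\left(M,R \right)} = 4$
$b = -69$
$\frac{1}{b} = \frac{1}{-69} = - \frac{1}{69}$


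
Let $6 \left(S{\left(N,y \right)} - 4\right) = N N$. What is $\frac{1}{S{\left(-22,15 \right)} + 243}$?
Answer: $\frac{3}{983} \approx 0.0030519$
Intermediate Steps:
$S{\left(N,y \right)} = 4 + \frac{N^{2}}{6}$ ($S{\left(N,y \right)} = 4 + \frac{N N}{6} = 4 + \frac{N^{2}}{6}$)
$\frac{1}{S{\left(-22,15 \right)} + 243} = \frac{1}{\left(4 + \frac{\left(-22\right)^{2}}{6}\right) + 243} = \frac{1}{\left(4 + \frac{1}{6} \cdot 484\right) + 243} = \frac{1}{\left(4 + \frac{242}{3}\right) + 243} = \frac{1}{\frac{254}{3} + 243} = \frac{1}{\frac{983}{3}} = \frac{3}{983}$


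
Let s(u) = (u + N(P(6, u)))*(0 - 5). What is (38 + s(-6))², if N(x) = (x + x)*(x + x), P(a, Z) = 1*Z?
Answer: 425104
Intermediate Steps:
P(a, Z) = Z
N(x) = 4*x² (N(x) = (2*x)*(2*x) = 4*x²)
s(u) = -20*u² - 5*u (s(u) = (u + 4*u²)*(0 - 5) = (u + 4*u²)*(-5) = -20*u² - 5*u)
(38 + s(-6))² = (38 + 5*(-6)*(-1 - 4*(-6)))² = (38 + 5*(-6)*(-1 + 24))² = (38 + 5*(-6)*23)² = (38 - 690)² = (-652)² = 425104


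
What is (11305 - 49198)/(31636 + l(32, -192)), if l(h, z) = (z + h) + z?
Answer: -12631/10428 ≈ -1.2113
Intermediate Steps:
l(h, z) = h + 2*z (l(h, z) = (h + z) + z = h + 2*z)
(11305 - 49198)/(31636 + l(32, -192)) = (11305 - 49198)/(31636 + (32 + 2*(-192))) = -37893/(31636 + (32 - 384)) = -37893/(31636 - 352) = -37893/31284 = -37893*1/31284 = -12631/10428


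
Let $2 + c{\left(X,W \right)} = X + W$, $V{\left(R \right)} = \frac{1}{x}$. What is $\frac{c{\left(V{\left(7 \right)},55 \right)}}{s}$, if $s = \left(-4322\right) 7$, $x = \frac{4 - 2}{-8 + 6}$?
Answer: $- \frac{26}{15127} \approx -0.0017188$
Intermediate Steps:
$x = -1$ ($x = \frac{2}{-2} = 2 \left(- \frac{1}{2}\right) = -1$)
$V{\left(R \right)} = -1$ ($V{\left(R \right)} = \frac{1}{-1} = -1$)
$c{\left(X,W \right)} = -2 + W + X$ ($c{\left(X,W \right)} = -2 + \left(X + W\right) = -2 + \left(W + X\right) = -2 + W + X$)
$s = -30254$
$\frac{c{\left(V{\left(7 \right)},55 \right)}}{s} = \frac{-2 + 55 - 1}{-30254} = 52 \left(- \frac{1}{30254}\right) = - \frac{26}{15127}$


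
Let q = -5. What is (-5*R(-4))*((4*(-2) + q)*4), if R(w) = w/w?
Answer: 260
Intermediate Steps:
R(w) = 1
(-5*R(-4))*((4*(-2) + q)*4) = (-5*1)*((4*(-2) - 5)*4) = -5*(-8 - 5)*4 = -(-65)*4 = -5*(-52) = 260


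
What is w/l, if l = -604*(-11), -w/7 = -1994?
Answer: 6979/3322 ≈ 2.1008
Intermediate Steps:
w = 13958 (w = -7*(-1994) = 13958)
l = 6644
w/l = 13958/6644 = 13958*(1/6644) = 6979/3322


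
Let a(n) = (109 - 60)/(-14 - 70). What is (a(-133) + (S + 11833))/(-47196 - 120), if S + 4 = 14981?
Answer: -321713/567792 ≈ -0.56660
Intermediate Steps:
S = 14977 (S = -4 + 14981 = 14977)
a(n) = -7/12 (a(n) = 49/(-84) = 49*(-1/84) = -7/12)
(a(-133) + (S + 11833))/(-47196 - 120) = (-7/12 + (14977 + 11833))/(-47196 - 120) = (-7/12 + 26810)/(-47316) = (321713/12)*(-1/47316) = -321713/567792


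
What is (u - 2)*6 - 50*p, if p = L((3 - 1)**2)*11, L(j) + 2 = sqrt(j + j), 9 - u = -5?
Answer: 1172 - 1100*sqrt(2) ≈ -383.63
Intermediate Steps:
u = 14 (u = 9 - 1*(-5) = 9 + 5 = 14)
L(j) = -2 + sqrt(2)*sqrt(j) (L(j) = -2 + sqrt(j + j) = -2 + sqrt(2*j) = -2 + sqrt(2)*sqrt(j))
p = -22 + 22*sqrt(2) (p = (-2 + sqrt(2)*sqrt((3 - 1)**2))*11 = (-2 + sqrt(2)*sqrt(2**2))*11 = (-2 + sqrt(2)*sqrt(4))*11 = (-2 + sqrt(2)*2)*11 = (-2 + 2*sqrt(2))*11 = -22 + 22*sqrt(2) ≈ 9.1127)
(u - 2)*6 - 50*p = (14 - 2)*6 - 50*(-22 + 22*sqrt(2)) = 12*6 + (1100 - 1100*sqrt(2)) = 72 + (1100 - 1100*sqrt(2)) = 1172 - 1100*sqrt(2)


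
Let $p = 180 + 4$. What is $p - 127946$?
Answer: $-127762$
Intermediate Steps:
$p = 184$
$p - 127946 = 184 - 127946 = -127762$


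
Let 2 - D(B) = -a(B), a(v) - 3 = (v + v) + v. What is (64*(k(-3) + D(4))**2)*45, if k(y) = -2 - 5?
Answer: 288000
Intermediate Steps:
a(v) = 3 + 3*v (a(v) = 3 + ((v + v) + v) = 3 + (2*v + v) = 3 + 3*v)
D(B) = 5 + 3*B (D(B) = 2 - (-1)*(3 + 3*B) = 2 - (-3 - 3*B) = 2 + (3 + 3*B) = 5 + 3*B)
k(y) = -7
(64*(k(-3) + D(4))**2)*45 = (64*(-7 + (5 + 3*4))**2)*45 = (64*(-7 + (5 + 12))**2)*45 = (64*(-7 + 17)**2)*45 = (64*10**2)*45 = (64*100)*45 = 6400*45 = 288000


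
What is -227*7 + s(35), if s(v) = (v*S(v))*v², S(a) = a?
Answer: 1499036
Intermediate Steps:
s(v) = v⁴ (s(v) = (v*v)*v² = v²*v² = v⁴)
-227*7 + s(35) = -227*7 + 35⁴ = -1589 + 1500625 = 1499036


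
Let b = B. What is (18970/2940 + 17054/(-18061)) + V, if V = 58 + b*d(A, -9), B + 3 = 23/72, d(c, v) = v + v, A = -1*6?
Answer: 169550951/1517124 ≈ 111.76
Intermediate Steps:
A = -6
d(c, v) = 2*v
B = -193/72 (B = -3 + 23/72 = -193/72 ≈ -2.6806)
b = -193/72 ≈ -2.6806
V = 425/4 (V = 58 - 193*(-9)/36 = 58 - 193/72*(-18) = 58 + 193/4 = 425/4 ≈ 106.25)
(18970/2940 + 17054/(-18061)) + V = (18970/2940 + 17054/(-18061)) + 425/4 = (18970*(1/2940) + 17054*(-1/18061)) + 425/4 = (271/42 - 17054/18061) + 425/4 = 4178263/758562 + 425/4 = 169550951/1517124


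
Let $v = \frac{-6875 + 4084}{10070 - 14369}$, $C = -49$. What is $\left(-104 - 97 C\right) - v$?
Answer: $\frac{19983260}{4299} \approx 4648.4$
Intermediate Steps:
$v = \frac{2791}{4299}$ ($v = - \frac{2791}{-4299} = \left(-2791\right) \left(- \frac{1}{4299}\right) = \frac{2791}{4299} \approx 0.64922$)
$\left(-104 - 97 C\right) - v = \left(-104 - -4753\right) - \frac{2791}{4299} = \left(-104 + 4753\right) - \frac{2791}{4299} = 4649 - \frac{2791}{4299} = \frac{19983260}{4299}$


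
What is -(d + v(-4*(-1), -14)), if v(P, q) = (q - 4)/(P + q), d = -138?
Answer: 681/5 ≈ 136.20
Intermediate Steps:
v(P, q) = (-4 + q)/(P + q)
-(d + v(-4*(-1), -14)) = -(-138 + (-4 - 14)/(-4*(-1) - 14)) = -(-138 - 18/(4 - 14)) = -(-138 - 18/(-10)) = -(-138 - ⅒*(-18)) = -(-138 + 9/5) = -1*(-681/5) = 681/5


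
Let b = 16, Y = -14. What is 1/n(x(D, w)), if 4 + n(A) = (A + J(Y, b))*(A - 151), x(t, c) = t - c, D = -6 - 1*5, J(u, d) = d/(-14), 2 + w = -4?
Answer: 7/6680 ≈ 0.0010479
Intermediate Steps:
w = -6 (w = -2 - 4 = -6)
J(u, d) = -d/14 (J(u, d) = d*(-1/14) = -d/14)
D = -11 (D = -6 - 5 = -11)
n(A) = -4 + (-151 + A)*(-8/7 + A) (n(A) = -4 + (A - 1/14*16)*(A - 151) = -4 + (A - 8/7)*(-151 + A) = -4 + (-8/7 + A)*(-151 + A) = -4 + (-151 + A)*(-8/7 + A))
1/n(x(D, w)) = 1/(1180/7 + (-11 - 1*(-6))² - 1065*(-11 - 1*(-6))/7) = 1/(1180/7 + (-11 + 6)² - 1065*(-11 + 6)/7) = 1/(1180/7 + (-5)² - 1065/7*(-5)) = 1/(1180/7 + 25 + 5325/7) = 1/(6680/7) = 7/6680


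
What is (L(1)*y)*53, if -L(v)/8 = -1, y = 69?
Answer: 29256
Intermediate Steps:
L(v) = 8 (L(v) = -8*(-1) = 8)
(L(1)*y)*53 = (8*69)*53 = 552*53 = 29256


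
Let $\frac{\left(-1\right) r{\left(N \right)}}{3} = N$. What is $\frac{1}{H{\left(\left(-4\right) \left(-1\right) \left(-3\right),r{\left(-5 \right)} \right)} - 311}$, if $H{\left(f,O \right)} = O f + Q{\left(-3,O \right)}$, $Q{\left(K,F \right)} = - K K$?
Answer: $- \frac{1}{500} \approx -0.002$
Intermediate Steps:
$Q{\left(K,F \right)} = - K^{2}$
$r{\left(N \right)} = - 3 N$
$H{\left(f,O \right)} = -9 + O f$ ($H{\left(f,O \right)} = O f - \left(-3\right)^{2} = O f - 9 = -9 + O f$)
$\frac{1}{H{\left(\left(-4\right) \left(-1\right) \left(-3\right),r{\left(-5 \right)} \right)} - 311} = \frac{1}{\left(-9 + \left(-3\right) \left(-5\right) \left(-4\right) \left(-1\right) \left(-3\right)\right) - 311} = \frac{1}{\left(-9 + 15 \cdot 4 \left(-3\right)\right) - 311} = \frac{1}{\left(-9 + 15 \left(-12\right)\right) - 311} = \frac{1}{\left(-9 - 180\right) - 311} = \frac{1}{-189 - 311} = \frac{1}{-500} = - \frac{1}{500}$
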